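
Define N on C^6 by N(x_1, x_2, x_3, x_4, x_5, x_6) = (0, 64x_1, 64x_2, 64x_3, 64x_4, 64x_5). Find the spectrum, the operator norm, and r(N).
sigma(N) = {0}; ||N|| = 64; r(N) = 0. (N is nilpotent with N^6 = 0.)

On C^6, N is a strictly lower-triangular matrix with 64 on the subdiagonal and zeros elsewhere, so its characteristic polynomial is lambda^6 and every eigenvalue is 0: sigma(N) = {0}. For the operator norm, N e_i = 64e_{i+1} for i = 1, ..., 5 and N e_6 = 0, so the singular values of N are 64 (with multiplicity 5) and 0; hence ||N|| = 64. The spectral radius r(N) = max|lambda| = 0. Note ||N|| > r(N) — characteristic of non-normal nilpotent operators. Indeed N^6 = 0.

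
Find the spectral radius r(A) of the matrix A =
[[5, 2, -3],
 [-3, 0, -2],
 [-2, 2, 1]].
r(A) ≈ 5.955

The eigenvalues of A are the roots of its characteristic polynomial. With M = A (coefficients from the trace, the sum of principal 2x2 minors, and det A):
  p(λ) = det(λ I - M) = λ^3 - 6λ^2 + 9λ - 52.
No integer candidate from the rational root theorem (±divisors of 52) is a root, so the roots are irrational. The cubic discriminant is Δ = -67392 < 0, so there is one real root and a complex-conjugate pair. p(5) = -32 and p(6) = 2 have opposite signs, so a root lies in (5, 6); Newton's method refines it to λ ≈ 5.955. Dividing out (λ - (5.955)) leaves approximately λ^2 - 0.045λ + 8.7321. For λ^2 - 0.045λ + 8.7321 the discriminant is -34.9265. It is negative, so the remaining roots are the complex-conjugate pair λ ≈ 0.0225 ± 2.9549i. Their product equals the constant term, so |λ|^2 ≈ 8.7321 and |λ| ≈ 2.955.
Thus the eigenvalues (to 4 decimals) are 5.955 (modulus 5.955); 0.0225 ± 2.9549i (modulus 2.955). The spectral radius is the largest modulus: r(A) ≈ 5.955. (Cross-check: r(A) ≤ ||A||_2 ≈ 6.6085; equality holds whenever A is normal, though it can also hold for some non-normal A.)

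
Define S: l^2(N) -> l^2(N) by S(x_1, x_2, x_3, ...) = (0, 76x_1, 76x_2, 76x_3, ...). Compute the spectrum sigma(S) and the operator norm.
sigma(S) = closed disk {z in C : |z| ≤ 76}; ||S|| = 76

Note S = 76·U where U is the unit right shift (U x)_k = x_{k-1} (with x_0 := 0); so ||S|| = 76||U|| and sigma(S) = 76·sigma(U). ||S x||^2 = sum_{k≥1} |76x_k|^2 = 5776||x||^2, so ||S|| = 76 and sigma(S) ⊂ {|z| ≤ 76}. For any |lambda| < 76, the equation (S - lambda I) x = 0 forces x_1 = 0, then 76x_k = lambda x_{k+1} ⇒ x = 0, so S has no eigenvalues. But (S - lambda I) is not surjective for |lambda| < 76: solving (S - lambda I) x = e_1 would require x_n proportional to (lambda/76)^(-n), which is not in l^2. So every |lambda| < 76 lies in the residual spectrum. The boundary |lambda| = 76 is in the approximate point spectrum (the spectrum is closed). Hence sigma(S) is the closed disk of radius 76.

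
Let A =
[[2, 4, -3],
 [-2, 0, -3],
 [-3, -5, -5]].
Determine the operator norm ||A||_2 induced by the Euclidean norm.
||A||_2 ≈ 8.3056 (= sqrt(largest eigenvalue of A^T A))

||A||_2 = sigma_max(A) = sqrt(lambda_max(A^T A)). Form the symmetric matrix M = A^T A =
[[17, 23, 15],
 [23, 41, 13],
 [15, 13, 43]].
Its characteristic polynomial (trace, sum of principal 2x2 minors, determinant of M give the coefficients) is
  p(λ) = det(λ I - M) = λ^3 - 101λ^2 + 2268λ - 4096.
No integer candidate from the rational root theorem (±divisors of 4096) is a root, so the roots are irrational. The cubic discriminant is Δ = 5362666384 > 0, so there are three distinct real roots. p(1) = -1928 and p(2) = 44 have opposite signs, so a root lies in (1, 2); Newton's method refines it to λ ≈ 1.9766. p(30) = 44 and p(31) = -1058 have opposite signs, so a root lies in (30, 31); Newton's method refines it to λ ≈ 30.0403. p(68) = -2464 and p(69) = 44 have opposite signs, so a root lies in (68, 69); Newton's method refines it to λ ≈ 68.9831. Check (Vieta): the three roots sum to 101, matching tr M = 101.
So the eigenvalues of A^T A are ≈ 1.9766, 30.0403, 68.9831 (all ≥ 0, as they must be for A^T A). The largest is λ_max ≈ 68.9831, hence ||A||_2 = sqrt(λ_max) ≈ 8.3056.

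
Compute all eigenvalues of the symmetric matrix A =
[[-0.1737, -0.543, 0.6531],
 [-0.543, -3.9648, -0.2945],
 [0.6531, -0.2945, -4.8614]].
sigma(A) ≈ {-5, -4, 0}

A is real symmetric, so its spectrum consists of real eigenvalues. Expanding the characteristic polynomial of the displayed matrix gives
  det(λ I - A) = p(λ) = λ^3 + (9)λ^2 + (20)λ + (0).
Solving p(λ) = 0 yields eigenvalues ≈ -5, -4, 0. (A is shown rounded to 4 decimals, so these recover the underlying integer eigenvalues to within that precision.)
Verification: the trace of A = -9 equals the sum of eigenvalues -9, and det(A) ≈ 0.0005 matches the eigenvalue product 0.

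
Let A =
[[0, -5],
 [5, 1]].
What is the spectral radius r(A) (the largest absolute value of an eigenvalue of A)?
r(A) = 5

The eigenvalues of A are the roots of its characteristic polynomial. With M = A (coefficients from the trace and determinant):
  p(λ) = det(λ I - M) = λ^2 - λ + 25.
For λ^2 - λ + 25 the discriminant is -99. It is negative, so the roots are the complex-conjugate pair λ = 1/2 ± (sqrt(99)/2) i ≈ 0.5 ± 4.9749i. For a conjugate pair the product of the roots equals the constant term, so |λ|^2 = 25 and |λ| = sqrt(25) = 5.
Thus the eigenvalues (to 4 decimals) are 0.5 ± 4.9749i (modulus 5). The spectral radius is the largest modulus: r(A) = 5. (Cross-check: r(A) ≤ ||A||_2 ≈ 5.5249; equality holds whenever A is normal, though it can also hold for some non-normal A.)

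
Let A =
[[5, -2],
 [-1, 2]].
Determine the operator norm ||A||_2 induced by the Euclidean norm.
||A||_2 = sqrt(32) ≈ 5.6569 (= sqrt(largest eigenvalue of A^T A))

||A||_2 = sigma_max(A) = sqrt(lambda_max(A^T A)). Form the symmetric matrix M = A^T A =
[[26, -12],
 [-12, 8]].
Its characteristic polynomial (trace, determinant of M give the coefficients) is
  p(λ) = det(λ I - M) = λ^2 - 34λ + 64.
For λ^2 - 34λ + 64 the discriminant is 900. It is a perfect square (30^2), so the roots are rational: λ = (34 ± 30)/2 = 32, 2.
So the eigenvalues of A^T A are ≈ 2, 32 (all ≥ 0, as they must be for A^T A). The largest is λ_max = 32, hence ||A||_2 = sqrt(λ_max) = sqrt(32) ≈ 5.6569.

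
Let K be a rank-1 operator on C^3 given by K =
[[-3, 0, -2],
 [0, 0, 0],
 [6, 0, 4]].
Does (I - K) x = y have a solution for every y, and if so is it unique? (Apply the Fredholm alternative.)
(I - K) is singular (det(I - K) = 0, i.e. 1 ∈ sigma(K)). (I - K) x = y is solvable iff y ⊥ ker((I - K)^*) = span{(-3, 0, -2)}, i.e. iff -3y_1 - 2y_3 = 0. When solvable, the solutions are x = y + c·(1, 0, -2), c arbitrary (ker(I - K) = span{(1, 0, -2)}, dimension 1).

K has rank 1, so it is an outer product K = u v^T: every row of K is a multiple of one row vector. Reading off the entries, u = (1, 0, -2) and v = (-3, 0, -2) (row i of K equals u_i·v^T). A rank-one matrix u v^T satisfies K u = u (v·u) and kills the (2)-dimensional subspace v^⊥, so its characteristic polynomial is lambda^2 (lambda - v·u) with v·u = tr K = 1. Hence the eigenvalues of I - K are 1 (multiplicity 2) and 1 - (1) = 0, so det(I - K) = 0. (Direct check: I - K =
[[4, 0, 2],
 [0, 1, 0],
 [-6, 0, -3]]
has determinant 0.) So 1 is an eigenvalue of K and (I - K) is not invertible. The finite-dimensional Fredholm alternative says: either (I - K) is invertible, or ker(I - K) ≠ {0} and then range(I - K) = ker((I - K)^*)^⊥, with dim ker(I - K) = dim ker((I - K)^*). We are in the second case, so we need both kernels. Kernel of I - K: (I - K) u = u - u (v·u) = u - u = 0, so ker(I - K) = span{u} = span{(1, 0, -2)} (it is exactly 1-dimensional because rank(I - K) = 2). Kernel of the adjoint: K is real, so (I - K)^* = I - K^T = I - v u^T, and (I - v u^T) v = v - v (u·v) = 0; hence ker((I - K)^*) = span{v} = span{(-3, 0, -2)}. Therefore (I - K) x = y is solvable iff <y, v> = 0, i.e. iff -3y_1 - 2y_3 = 0. When this holds, K y = u (v·y) = 0, so (I - K) y = y and x = y is a particular solution; the full solution set is the line x = y + c·u = y + c·(1, 0, -2), c ∈ C.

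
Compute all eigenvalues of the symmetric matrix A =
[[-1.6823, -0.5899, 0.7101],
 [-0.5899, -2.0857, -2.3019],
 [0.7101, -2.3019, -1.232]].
sigma(A) ≈ {-4, -2, 1}

A is real symmetric, so its spectrum consists of real eigenvalues. Expanding the characteristic polynomial of the displayed matrix gives
  det(λ I - A) = p(λ) = λ^3 + (5)λ^2 + (2)λ + (-8).
Solving p(λ) = 0 yields eigenvalues ≈ -4, -2, 1. (A is shown rounded to 4 decimals, so these recover the underlying integer eigenvalues to within that precision.)
Verification: the trace of A = -5 equals the sum of eigenvalues -5, and det(A) ≈ 8.0002 matches the eigenvalue product 8.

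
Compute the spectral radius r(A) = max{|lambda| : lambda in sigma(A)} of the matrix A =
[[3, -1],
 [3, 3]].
r(A) = sqrt(12) ≈ 3.4641

The eigenvalues of A are the roots of its characteristic polynomial. With M = A (coefficients from the trace and determinant):
  p(λ) = det(λ I - M) = λ^2 - 6λ + 12.
For λ^2 - 6λ + 12 the discriminant is -12. It is negative, so the roots are the complex-conjugate pair λ = 3 ± (sqrt(12)/2) i ≈ 3 ± 1.7321i. For a conjugate pair the product of the roots equals the constant term, so |λ|^2 = 12 and |λ| = sqrt(12) ≈ 3.4641.
Thus the eigenvalues (to 4 decimals) are 3 ± 1.7321i (modulus 3.4641). The spectral radius is the largest modulus: r(A) = sqrt(12) ≈ 3.4641. (Cross-check: r(A) ≤ ||A||_2 ≈ 4.6056; equality holds whenever A is normal, though it can also hold for some non-normal A.)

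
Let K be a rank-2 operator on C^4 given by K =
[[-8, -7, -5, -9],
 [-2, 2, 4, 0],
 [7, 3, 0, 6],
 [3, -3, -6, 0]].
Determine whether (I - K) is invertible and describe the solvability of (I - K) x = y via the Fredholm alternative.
(I - K) is invertible (det(I - K) = 63 ≠ 0), so for every y in C^4 the equation (I - K) x = y has a unique solution.

K has rank 2 and factors as K = U V^T = u1 v1^T + u2 v2^T with u1 = (3, 0, -2, 0), v1 = (-2, -3, -3, -3), u2 = (-2, -2, 3, 3), v2 = (1, -1, -2, 0) (multiplying out reproduces the displayed K). The nonzero eigenvalues of U V^T coincide with those of the 2 x 2 matrix G = V^T U = [[v1·u1, v1·u2], [v2·u1, v2·u2]] = [[0, -8], [7, -6]], and by the Sylvester determinant identity det(I_4 - U V^T) = det(I_2 - V^T U) = det([[1, 8], [-7, 7]]) = (1)(7) - (8)(-7) = 63. (Direct check: I - K =
[[9, 7, 5, 9],
 [2, -1, -4, 0],
 [-7, -3, 1, -6],
 [-3, 3, 6, 1]]
has determinant 63.) The finite-dimensional Fredholm alternative says: either (I - K) is invertible, or ker(I - K) ≠ {0} and then range(I - K) = ker((I - K)^*)^⊥, with dim ker(I - K) = dim ker((I - K)^*). Since det(I - K) ≠ 0, 1 is not an eigenvalue of K and ker(I - K) = {0}, so we are in the first case: for every y there is a unique x = (I - K)^(-1) y. (Explicitly, by the Woodbury identity, (I - U V^T)^(-1) = I + U (I_2 - G)^(-1) V^T.)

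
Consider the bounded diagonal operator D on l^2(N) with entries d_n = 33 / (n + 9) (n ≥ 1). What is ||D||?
||D|| = 33/10 (attained at n = 1)

For D diagonal, ||D|| = sup_n |d_n| = sup_n 33/(n + 9). This is positive and strictly decreasing in n, so the supremum is attained at n = 1: d_1 = 33/(1 + 9) = 33/10. Hence ||D|| = 33/10.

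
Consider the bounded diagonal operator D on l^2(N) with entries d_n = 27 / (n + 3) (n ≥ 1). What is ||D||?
||D|| = 27/4 (attained at n = 1)

For D diagonal, ||D|| = sup_n |d_n| = sup_n 27/(n + 3). This is positive and strictly decreasing in n, so the supremum is attained at n = 1: d_1 = 27/(1 + 3) = 27/4. Hence ||D|| = 27/4.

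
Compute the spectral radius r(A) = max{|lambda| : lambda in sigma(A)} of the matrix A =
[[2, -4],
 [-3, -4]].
r(A) = (2 + sqrt(84))/2 ≈ 5.5826

The eigenvalues of A are the roots of its characteristic polynomial. With M = A (coefficients from the trace and determinant):
  p(λ) = det(λ I - M) = λ^2 + 2λ - 20.
For λ^2 + 2λ - 20 the discriminant is 84. It is nonnegative but not a perfect square, so the roots are real and irrational: λ = (-2 ± sqrt(84))/2 ≈ 3.5826, -5.5826.
Thus the eigenvalues (to 4 decimals) are 3.5826 (modulus 3.5826); -5.5826 (modulus 5.5826). The spectral radius is the largest modulus: r(A) = (2 + sqrt(84))/2 ≈ 5.5826. (Cross-check: r(A) ≤ ||A||_2 ≈ 5.7278; equality holds whenever A is normal, though it can also hold for some non-normal A.)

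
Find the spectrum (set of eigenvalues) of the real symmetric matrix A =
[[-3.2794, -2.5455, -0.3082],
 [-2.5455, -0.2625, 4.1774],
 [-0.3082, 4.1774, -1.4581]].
sigma(A) ≈ {-6, -3, 4}

A is real symmetric, so its spectrum consists of real eigenvalues. Expanding the characteristic polynomial of the displayed matrix gives
  det(λ I - A) = p(λ) = λ^3 + (5)λ^2 + (-18)λ + (-72).
Solving p(λ) = 0 yields eigenvalues ≈ -6, -3, 4. (A is shown rounded to 4 decimals, so these recover the underlying integer eigenvalues to within that precision.)
Verification: the trace of A = -5 equals the sum of eigenvalues -5, and det(A) ≈ 71.9999 matches the eigenvalue product 72.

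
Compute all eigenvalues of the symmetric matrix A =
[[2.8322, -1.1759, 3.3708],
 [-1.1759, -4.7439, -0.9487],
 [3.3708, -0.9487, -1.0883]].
sigma(A) ≈ {-5, -3, 5}

A is real symmetric, so its spectrum consists of real eigenvalues. Expanding the characteristic polynomial of the displayed matrix gives
  det(λ I - A) = p(λ) = λ^3 + (3)λ^2 + (-25)λ + (-75).
Solving p(λ) = 0 yields eigenvalues ≈ -5, -3, 5. (A is shown rounded to 4 decimals, so these recover the underlying integer eigenvalues to within that precision.)
Verification: the trace of A = -3 equals the sum of eigenvalues -3, and det(A) ≈ 75.0002 matches the eigenvalue product 75.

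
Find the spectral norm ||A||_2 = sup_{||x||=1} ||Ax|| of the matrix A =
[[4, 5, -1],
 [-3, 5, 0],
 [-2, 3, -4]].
||A||_2 ≈ 8.0723 (= sqrt(largest eigenvalue of A^T A))

||A||_2 = sigma_max(A) = sqrt(lambda_max(A^T A)). Form the symmetric matrix M = A^T A =
[[29, -1, 4],
 [-1, 59, -17],
 [4, -17, 17]].
Its characteristic polynomial (trace, sum of principal 2x2 minors, determinant of M give the coefficients) is
  p(λ) = det(λ I - M) = λ^3 - 105λ^2 + 2901λ - 19881.
No integer candidate from the rational root theorem (±divisors of 19881) is a root, so the roots are irrational. The cubic discriminant is Δ = 1401754464 > 0, so there are three distinct real roots. p(10) = -371 and p(11) = 656 have opposite signs, so a root lies in (10, 11); Newton's method refines it to λ ≈ 10.345. p(29) = 332 and p(30) = -351 have opposite signs, so a root lies in (29, 30); Newton's method refines it to λ ≈ 29.4921. p(65) = -316 and p(66) = 1701 have opposite signs, so a root lies in (65, 66); Newton's method refines it to λ ≈ 65.1628. Check (Vieta): the three roots sum to 105, matching tr M = 105.
So the eigenvalues of A^T A are ≈ 10.345, 29.4921, 65.1628 (all ≥ 0, as they must be for A^T A). The largest is λ_max ≈ 65.1628, hence ||A||_2 = sqrt(λ_max) ≈ 8.0723.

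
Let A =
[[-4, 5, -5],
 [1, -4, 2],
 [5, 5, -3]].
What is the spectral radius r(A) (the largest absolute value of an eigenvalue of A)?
r(A) ≈ 5.5133

The eigenvalues of A are the roots of its characteristic polynomial. With M = A (coefficients from the trace, the sum of principal 2x2 minors, and det A):
  p(λ) = det(λ I - M) = λ^3 + 11λ^2 + 50λ + 68.
No integer candidate from the rational root theorem (±divisors of 68) is a root, so the roots are irrational. The cubic discriminant is Δ = -11180 < 0, so there is one real root and a complex-conjugate pair. p(-3) = -10 and p(-2) = 4 have opposite signs, so a root lies in (-3, -2); Newton's method refines it to λ ≈ -2.2371. Dividing out (λ - (-2.2371)) leaves approximately λ^2 + 8.7629λ + 30.3965. For λ^2 + 8.7629λ + 30.3965 the discriminant is -44.7977. It is negative, so the remaining roots are the complex-conjugate pair λ ≈ -4.3815 ± 3.3466i. Their product equals the constant term, so |λ|^2 ≈ 30.3965 and |λ| ≈ 5.5133.
Thus the eigenvalues (to 4 decimals) are -2.2371 (modulus 2.2371); -4.3815 ± 3.3466i (modulus 5.5133). The spectral radius is the largest modulus: r(A) ≈ 5.5133. (Cross-check: r(A) ≤ ||A||_2 ≈ 10.1091; equality holds whenever A is normal, though it can also hold for some non-normal A.)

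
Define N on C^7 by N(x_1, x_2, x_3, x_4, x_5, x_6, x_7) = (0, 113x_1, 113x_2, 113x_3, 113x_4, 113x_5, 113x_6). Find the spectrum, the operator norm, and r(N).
sigma(N) = {0}; ||N|| = 113; r(N) = 0. (N is nilpotent with N^7 = 0.)

On C^7, N is a strictly lower-triangular matrix with 113 on the subdiagonal and zeros elsewhere, so its characteristic polynomial is lambda^7 and every eigenvalue is 0: sigma(N) = {0}. For the operator norm, N e_i = 113e_{i+1} for i = 1, ..., 6 and N e_7 = 0, so the singular values of N are 113 (with multiplicity 6) and 0; hence ||N|| = 113. The spectral radius r(N) = max|lambda| = 0. Note ||N|| > r(N) — characteristic of non-normal nilpotent operators. Indeed N^7 = 0.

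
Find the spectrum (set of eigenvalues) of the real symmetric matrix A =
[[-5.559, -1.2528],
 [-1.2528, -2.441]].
sigma(A) ≈ {-6, -2}

A is real symmetric, so its spectrum consists of real eigenvalues. Expanding the characteristic polynomial of the displayed matrix gives
  det(λ I - A) = p(λ) = λ^2 + (8)λ + (12).
Solving p(λ) = 0 yields eigenvalues ≈ -6, -2. (A is shown rounded to 4 decimals, so these recover the underlying integer eigenvalues to within that precision.)
Verification: the trace of A = -8 equals the sum of eigenvalues -8, and det(A) ≈ 12.0000 matches the eigenvalue product 12.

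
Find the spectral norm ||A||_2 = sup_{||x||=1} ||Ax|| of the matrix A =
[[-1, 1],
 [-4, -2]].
||A||_2 = sqrt((22 + sqrt(340))/2) ≈ 4.4966 (= sqrt(largest eigenvalue of A^T A))

||A||_2 = sigma_max(A) = sqrt(lambda_max(A^T A)). Form the symmetric matrix M = A^T A =
[[17, 7],
 [7, 5]].
Its characteristic polynomial (trace, determinant of M give the coefficients) is
  p(λ) = det(λ I - M) = λ^2 - 22λ + 36.
For λ^2 - 22λ + 36 the discriminant is 340. It is nonnegative but not a perfect square, so the roots are real and irrational: λ = (22 ± sqrt(340))/2 ≈ 20.2195, 1.7805.
So the eigenvalues of A^T A are ≈ 1.7805, 20.2195 (all ≥ 0, as they must be for A^T A). The largest is λ_max = (22 + sqrt(340))/2 ≈ 20.2195, hence ||A||_2 = sqrt(λ_max) = sqrt((22 + sqrt(340))/2) ≈ 4.4966.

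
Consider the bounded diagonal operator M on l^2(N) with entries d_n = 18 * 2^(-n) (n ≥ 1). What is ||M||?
||M|| = 9 (attained at n = 1)

For M diagonal, ||M|| = sup_n |d_n|. The sequence d_n = 18 * 2^(-n) is positive and strictly decreasing (ratio 2^(-1) < 1), so the supremum is d_1 = 18/2 = 9. Hence ||M|| = 9.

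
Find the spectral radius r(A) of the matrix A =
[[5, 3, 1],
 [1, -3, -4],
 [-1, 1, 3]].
r(A) ≈ 5.4781

The eigenvalues of A are the roots of its characteristic polynomial. With M = A (coefficients from the trace, the sum of principal 2x2 minors, and det A):
  p(λ) = det(λ I - M) = λ^3 - 5λ^2 - 7λ + 24.
No integer candidate from the rational root theorem (±divisors of 24) is a root, so the roots are irrational. The cubic discriminant is Δ = 14165 > 0, so there are three distinct real roots. p(-3) = -27 and p(-2) = 10 have opposite signs, so a root lies in (-3, -2); Newton's method refines it to λ ≈ -2.3457. p(1) = 13 and p(2) = -2 have opposite signs, so a root lies in (1, 2); Newton's method refines it to λ ≈ 1.8677. p(5) = -11 and p(6) = 18 have opposite signs, so a root lies in (5, 6); Newton's method refines it to λ ≈ 5.4781. Check (Vieta): the three roots sum to 5, matching tr M = 5.
Thus the eigenvalues (to 4 decimals) are -2.3457 (modulus 2.3457); 1.8677 (modulus 1.8677); 5.4781 (modulus 5.4781). The spectral radius is the largest modulus: r(A) ≈ 5.4781. (Cross-check: r(A) ≤ ||A||_2 ≈ 6.5595; equality holds whenever A is normal, though it can also hold for some non-normal A.)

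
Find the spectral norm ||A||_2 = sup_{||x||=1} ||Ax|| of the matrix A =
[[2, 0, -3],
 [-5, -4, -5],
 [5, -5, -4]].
||A||_2 ≈ 9.2881 (= sqrt(largest eigenvalue of A^T A))

||A||_2 = sigma_max(A) = sqrt(lambda_max(A^T A)). Form the symmetric matrix M = A^T A =
[[54, -5, -1],
 [-5, 41, 40],
 [-1, 40, 50]].
Its characteristic polynomial (trace, sum of principal 2x2 minors, determinant of M give the coefficients) is
  p(λ) = det(λ I - M) = λ^3 - 145λ^2 + 5338λ - 23409.
No integer candidate from the rational root theorem (±divisors of 23409) is a root, so the roots are irrational. The cubic discriminant is Δ = 16564238745 > 0, so there are three distinct real roots. p(5) = -219 and p(6) = 3615 have opposite signs, so a root lies in (5, 6); Newton's method refines it to λ ≈ 5.0554. p(53) = 1077 and p(54) = -513 have opposite signs, so a root lies in (53, 54); Newton's method refines it to λ ≈ 53.6752. p(86) = -705 and p(87) = 1995 have opposite signs, so a root lies in (86, 87); Newton's method refines it to λ ≈ 86.2694. Check (Vieta): the three roots sum to 145, matching tr M = 145.
So the eigenvalues of A^T A are ≈ 5.0554, 53.6752, 86.2694 (all ≥ 0, as they must be for A^T A). The largest is λ_max ≈ 86.2694, hence ||A||_2 = sqrt(λ_max) ≈ 9.2881.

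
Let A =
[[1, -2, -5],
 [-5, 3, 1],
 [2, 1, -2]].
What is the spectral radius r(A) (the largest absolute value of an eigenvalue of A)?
r(A) ≈ 5.3537

The eigenvalues of A are the roots of its characteristic polynomial. With M = A (coefficients from the trace, the sum of principal 2x2 minors, and det A):
  p(λ) = det(λ I - M) = λ^3 - 2λ^2 - 6λ - 64.
No integer candidate from the rational root theorem (±divisors of 64) is a root, so the roots are irrational. The cubic discriminant is Δ = -125456 < 0, so there is one real root and a complex-conjugate pair. p(5) = -19 and p(6) = 44 have opposite signs, so a root lies in (5, 6); Newton's method refines it to λ ≈ 5.3537. Dividing out (λ - (5.3537)) leaves approximately λ^2 + 3.3537λ + 11.9544. For λ^2 + 3.3537λ + 11.9544 the discriminant is -36.5706. It is negative, so the remaining roots are the complex-conjugate pair λ ≈ -1.6768 ± 3.0237i. Their product equals the constant term, so |λ|^2 ≈ 11.9544 and |λ| ≈ 3.4575.
Thus the eigenvalues (to 4 decimals) are 5.3537 (modulus 5.3537); -1.6768 ± 3.0237i (modulus 3.4575). The spectral radius is the largest modulus: r(A) ≈ 5.3537. (Cross-check: r(A) ≤ ||A||_2 ≈ 7.2641; equality holds whenever A is normal, though it can also hold for some non-normal A.)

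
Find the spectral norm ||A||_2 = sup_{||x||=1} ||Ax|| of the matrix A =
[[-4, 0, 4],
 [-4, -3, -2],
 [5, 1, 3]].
||A||_2 ≈ 8.0636 (= sqrt(largest eigenvalue of A^T A))

||A||_2 = sigma_max(A) = sqrt(lambda_max(A^T A)). Form the symmetric matrix M = A^T A =
[[57, 17, 7],
 [17, 10, 9],
 [7, 9, 29]].
Its characteristic polynomial (trace, sum of principal 2x2 minors, determinant of M give the coefficients) is
  p(λ) = det(λ I - M) = λ^3 - 96λ^2 + 2094λ - 5184.
No integer candidate from the rational root theorem (±divisors of 5184) is a root, so the roots are irrational. The cubic discriminant is Δ = 3369733920 > 0, so there are three distinct real roots. p(2) = -1372 and p(3) = 261 have opposite signs, so a root lies in (2, 3); Newton's method refines it to λ ≈ 2.8326. p(28) = 136 and p(29) = -805 have opposite signs, so a root lies in (28, 29); Newton's method refines it to λ ≈ 28.146. p(65) = -49 and p(66) = 2340 have opposite signs, so a root lies in (65, 66); Newton's method refines it to λ ≈ 65.0214. Check (Vieta): the three roots sum to 96, matching tr M = 96.
So the eigenvalues of A^T A are ≈ 2.8326, 28.146, 65.0214 (all ≥ 0, as they must be for A^T A). The largest is λ_max ≈ 65.0214, hence ||A||_2 = sqrt(λ_max) ≈ 8.0636.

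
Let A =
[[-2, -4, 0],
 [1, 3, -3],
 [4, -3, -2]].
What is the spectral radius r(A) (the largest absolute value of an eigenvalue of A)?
r(A) ≈ 4.7812

The eigenvalues of A are the roots of its characteristic polynomial. With M = A (coefficients from the trace, the sum of principal 2x2 minors, and det A):
  p(λ) = det(λ I - M) = λ^3 + λ^2 - 13λ - 70.
No integer candidate from the rational root theorem (±divisors of 70) is a root, so the roots are irrational. The cubic discriminant is Δ = -106683 < 0, so there is one real root and a complex-conjugate pair. p(4) = -42 and p(5) = 15 have opposite signs, so a root lies in (4, 5); Newton's method refines it to λ ≈ 4.7812. Dividing out (λ - (4.7812)) leaves approximately λ^2 + 5.7812λ + 14.6408. For λ^2 + 5.7812λ + 14.6408 the discriminant is -25.1411. It is negative, so the remaining roots are the complex-conjugate pair λ ≈ -2.8906 ± 2.507i. Their product equals the constant term, so |λ|^2 ≈ 14.6408 and |λ| ≈ 3.8263.
Thus the eigenvalues (to 4 decimals) are 4.7812 (modulus 4.7812); -2.8906 ± 2.507i (modulus 3.8263). The spectral radius is the largest modulus: r(A) ≈ 4.7812. (Cross-check: r(A) ≤ ||A||_2 ≈ 5.87; equality holds whenever A is normal, though it can also hold for some non-normal A.)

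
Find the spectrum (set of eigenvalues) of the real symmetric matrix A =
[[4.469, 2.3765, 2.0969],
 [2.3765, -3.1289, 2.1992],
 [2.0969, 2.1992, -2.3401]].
sigma(A) ≈ {-5, -2, 6}

A is real symmetric, so its spectrum consists of real eigenvalues. Expanding the characteristic polynomial of the displayed matrix gives
  det(λ I - A) = p(λ) = λ^3 + (1)λ^2 + (-32)λ + (-60).
Solving p(λ) = 0 yields eigenvalues ≈ -5, -2, 6. (A is shown rounded to 4 decimals, so these recover the underlying integer eigenvalues to within that precision.)
Verification: the trace of A = -1 equals the sum of eigenvalues -1, and det(A) ≈ 60.0000 matches the eigenvalue product 60.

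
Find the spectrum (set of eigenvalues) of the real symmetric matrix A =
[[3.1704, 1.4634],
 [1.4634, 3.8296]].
sigma(A) ≈ {2, 5}

A is real symmetric, so its spectrum consists of real eigenvalues. Expanding the characteristic polynomial of the displayed matrix gives
  det(λ I - A) = p(λ) = λ^2 + (-7)λ + (10).
Solving p(λ) = 0 yields eigenvalues ≈ 2, 5. (A is shown rounded to 4 decimals, so these recover the underlying integer eigenvalues to within that precision.)
Verification: the trace of A = 7 equals the sum of eigenvalues 7, and det(A) ≈ 9.9998 matches the eigenvalue product 10.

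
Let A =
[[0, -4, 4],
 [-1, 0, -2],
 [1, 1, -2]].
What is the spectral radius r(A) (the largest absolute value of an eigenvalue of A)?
r(A) = sqrt(24)/2 ≈ 2.4495

The eigenvalues of A are the roots of its characteristic polynomial. With M = A (coefficients from the trace, the sum of principal 2x2 minors, and det A):
  p(λ) = det(λ I - M) = λ^3 + 2λ^2 - 6λ - 12.
By the rational root theorem any rational root is an integer divisor of 12. Testing λ = -2: p(-2) = -8 + 8 + 12 - 12 = 0, so λ = -2 is a root. Dividing out (λ + 2) leaves p(λ) = (λ + 2)(λ^2 - 6). For λ^2 - 6 the discriminant is 24. It is nonnegative but not a perfect square, so the roots are real and irrational: λ = ± sqrt(24)/2 ≈ 2.4495, -2.4495.
Thus the eigenvalues (to 4 decimals) are 2.4495 (modulus 2.4495); -2.4495 (modulus 2.4495); -2 (modulus 2). The spectral radius is the largest modulus: r(A) = sqrt(24)/2 ≈ 2.4495. (Cross-check: r(A) ≤ ||A||_2 ≈ 6.2328; equality holds whenever A is normal, though it can also hold for some non-normal A.)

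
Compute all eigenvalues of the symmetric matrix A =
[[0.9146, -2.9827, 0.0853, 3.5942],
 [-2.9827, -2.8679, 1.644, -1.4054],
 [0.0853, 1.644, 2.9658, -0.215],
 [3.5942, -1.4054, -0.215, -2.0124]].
sigma(A) ≈ {-5, -4, 3, 5}

A is real symmetric, so its spectrum consists of real eigenvalues. Expanding the characteristic polynomial of the displayed matrix gives
  det(λ I - A) = p(λ) = λ^4 + (1)λ^3 + (-37)λ^2 + (-24.9972)λ + (299.9974).
Solving p(λ) = 0 yields eigenvalues ≈ -5, -4, 3, 5. (A is shown rounded to 4 decimals, so these recover the underlying integer eigenvalues to within that precision.)
Verification: the trace of A = -1 equals the sum of eigenvalues -1, and det(A) ≈ 299.9974 matches the eigenvalue product 300.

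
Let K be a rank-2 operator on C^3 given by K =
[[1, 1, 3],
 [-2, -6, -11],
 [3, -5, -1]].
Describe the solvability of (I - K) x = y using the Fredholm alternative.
(I - K) is invertible (det(I - K) = -56 ≠ 0), so for every y in C^3 the equation (I - K) x = y has a unique solution.

K has rank 2 and factors as K = U V^T = u1 v1^T + u2 v2^T with u1 = (-1, 3, -1), v1 = (-1, -1, -3), u2 = (0, 1, 2), v2 = (1, -3, -2) (multiplying out reproduces the displayed K). The nonzero eigenvalues of U V^T coincide with those of the 2 x 2 matrix G = V^T U = [[v1·u1, v1·u2], [v2·u1, v2·u2]] = [[1, -7], [-8, -7]], and by the Sylvester determinant identity det(I_3 - U V^T) = det(I_2 - V^T U) = det([[0, 7], [8, 8]]) = (0)(8) - (7)(8) = -56. (Direct check: I - K =
[[0, -1, -3],
 [2, 7, 11],
 [-3, 5, 2]]
has determinant -56.) The finite-dimensional Fredholm alternative says: either (I - K) is invertible, or ker(I - K) ≠ {0} and then range(I - K) = ker((I - K)^*)^⊥, with dim ker(I - K) = dim ker((I - K)^*). Since det(I - K) ≠ 0, 1 is not an eigenvalue of K and ker(I - K) = {0}, so we are in the first case: for every y there is a unique x = (I - K)^(-1) y. (Explicitly, by the Woodbury identity, (I - U V^T)^(-1) = I + U (I_2 - G)^(-1) V^T.)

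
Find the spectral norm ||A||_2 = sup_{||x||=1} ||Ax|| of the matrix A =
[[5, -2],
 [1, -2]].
||A||_2 = sqrt(32) ≈ 5.6569 (= sqrt(largest eigenvalue of A^T A))

||A||_2 = sigma_max(A) = sqrt(lambda_max(A^T A)). Form the symmetric matrix M = A^T A =
[[26, -12],
 [-12, 8]].
Its characteristic polynomial (trace, determinant of M give the coefficients) is
  p(λ) = det(λ I - M) = λ^2 - 34λ + 64.
For λ^2 - 34λ + 64 the discriminant is 900. It is a perfect square (30^2), so the roots are rational: λ = (34 ± 30)/2 = 32, 2.
So the eigenvalues of A^T A are ≈ 2, 32 (all ≥ 0, as they must be for A^T A). The largest is λ_max = 32, hence ||A||_2 = sqrt(λ_max) = sqrt(32) ≈ 5.6569.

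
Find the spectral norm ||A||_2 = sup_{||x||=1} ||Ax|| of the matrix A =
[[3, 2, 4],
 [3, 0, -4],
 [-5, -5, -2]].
||A||_2 ≈ 8.7665 (= sqrt(largest eigenvalue of A^T A))

||A||_2 = sigma_max(A) = sqrt(lambda_max(A^T A)). Form the symmetric matrix M = A^T A =
[[43, 31, 10],
 [31, 29, 18],
 [10, 18, 36]].
Its characteristic polynomial (trace, sum of principal 2x2 minors, determinant of M give the coefficients) is
  p(λ) = det(λ I - M) = λ^3 - 108λ^2 + 2454λ - 4624.
No integer candidate from the rational root theorem (±divisors of 4624) is a root, so the roots are irrational. The cubic discriminant is Δ = 9311083488 > 0, so there are three distinct real roots. p(2) = -140 and p(3) = 1793 have opposite signs, so a root lies in (2, 3); Newton's method refines it to λ ≈ 2.0691. p(29) = 103 and p(30) = -1204 have opposite signs, so a root lies in (29, 30); Newton's method refines it to λ ≈ 29.0799. p(76) = -2952 and p(77) = 535 have opposite signs, so a root lies in (76, 77); Newton's method refines it to λ ≈ 76.851. Check (Vieta): the three roots sum to 108, matching tr M = 108.
So the eigenvalues of A^T A are ≈ 2.0691, 29.0799, 76.851 (all ≥ 0, as they must be for A^T A). The largest is λ_max ≈ 76.851, hence ||A||_2 = sqrt(λ_max) ≈ 8.7665.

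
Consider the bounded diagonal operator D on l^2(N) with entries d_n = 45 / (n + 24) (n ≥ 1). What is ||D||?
||D|| = 9/5 (attained at n = 1)

For D diagonal, ||D|| = sup_n |d_n| = sup_n 45/(n + 24). This is positive and strictly decreasing in n, so the supremum is attained at n = 1: d_1 = 45/(1 + 24) = 9/5. Hence ||D|| = 9/5.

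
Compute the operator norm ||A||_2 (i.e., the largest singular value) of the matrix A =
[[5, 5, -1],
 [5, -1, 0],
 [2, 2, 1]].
||A||_2 ≈ 8.3119 (= sqrt(largest eigenvalue of A^T A))

||A||_2 = sigma_max(A) = sqrt(lambda_max(A^T A)). Form the symmetric matrix M = A^T A =
[[54, 24, -3],
 [24, 30, -3],
 [-3, -3, 2]].
Its characteristic polynomial (trace, sum of principal 2x2 minors, determinant of M give the coefficients) is
  p(λ) = det(λ I - M) = λ^3 - 86λ^2 + 1194λ - 1764.
No integer candidate from the rational root theorem (±divisors of 1764) is a root, so the roots are irrational. The cubic discriminant is Δ = 2423561760 > 0, so there are three distinct real roots. p(1) = -655 and p(2) = 288 have opposite signs, so a root lies in (1, 2); Newton's method refines it to λ ≈ 1.6757. p(15) = 171 and p(16) = -580 have opposite signs, so a root lies in (15, 16); Newton's method refines it to λ ≈ 15.2373. p(69) = -315 and p(70) = 3416 have opposite signs, so a root lies in (69, 70); Newton's method refines it to λ ≈ 69.087. Check (Vieta): the three roots sum to 86, matching tr M = 86.
So the eigenvalues of A^T A are ≈ 1.6757, 15.2373, 69.087 (all ≥ 0, as they must be for A^T A). The largest is λ_max ≈ 69.087, hence ||A||_2 = sqrt(λ_max) ≈ 8.3119.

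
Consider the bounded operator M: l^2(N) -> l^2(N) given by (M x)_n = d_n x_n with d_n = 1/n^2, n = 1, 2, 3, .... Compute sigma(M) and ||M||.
sigma(M) = {1/n^2 : n ≥ 1} ∪ {0}; ||M|| = 1

A bounded diagonal operator on l^2 with diagonal entries d_n has spectrum equal to the closure of {d_n : n ≥ 1}: every d_n is an eigenvalue (with eigenvector e_n), so {d_n} ⊂ sigma(M); the spectrum is closed, so its closure is too; and for lambda not in the closure, (M - lambda I) has bounded inverse (the diagonal entries 1/(d_n - lambda) are bounded). For our sequence d_n = 1/n^2, n = 1, 2, 3, ...:
  - {d_n} = {1/n^2 : n ≥ 1}; the only limit point is 0
  - closure = {1/n^2 : n ≥ 1} ∪ {0}
For the norm: a diagonal operator has ||M|| = sup_n |d_n|. Here d_n = 1/n^2 is positive and decreasing, so sup_n |d_n| = d_1 = 1. So ||M|| = 1.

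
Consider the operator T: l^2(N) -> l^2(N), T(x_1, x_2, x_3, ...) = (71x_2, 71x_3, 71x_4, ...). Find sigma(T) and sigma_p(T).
sigma(T) = closed disk {z in C : |z| ≤ 71}; sigma_p(T) = open disk {z in C : |z| < 71}

Note T = 71·V where V is the unit left shift (V x)_k = x_{k+1}; so sigma(T) = 71·sigma(V) and ||T|| = 71||V||. ||T x||^2 = 5041sum_{k≥2} |x_k|^2 ≤ 5041||x||^2, with equality on {x : x_1 = 0}, so ||T|| = 71. For any lambda with |lambda| < 71, set r = lambda/71 (|r| < 1); the vector x = (1, r, r^2, ...) is in l^2 and satisfies T x = 71(r, r^2, ...) = lambda x, so lambda is an eigenvalue. On the boundary |lambda| = 71 the geometric series diverges, so no l^2 eigenvector exists, but these lambda lie in the approximate point spectrum. Hence sigma(T) is the closed disk of radius 71 and sigma_p(T) is the open disk.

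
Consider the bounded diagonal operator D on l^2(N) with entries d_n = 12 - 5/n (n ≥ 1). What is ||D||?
||D|| = 12

For a diagonal operator on l^2 with entries d_n, ||D|| = sup_n |d_n|. Here d_1 = 7, d_2 = 19/2, ..., and d_n = 12 - 5/n increases monotonically toward 12. All terms lie in [7, 12), so |d_n| = d_n and the supremum is the limit 12, which is not attained by any individual d_n. Hence ||D|| = 12.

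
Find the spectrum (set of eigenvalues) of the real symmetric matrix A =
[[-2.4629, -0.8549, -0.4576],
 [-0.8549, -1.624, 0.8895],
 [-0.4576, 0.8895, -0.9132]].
sigma(A) ≈ {-3, -2, 0}

A is real symmetric, so its spectrum consists of real eigenvalues. Expanding the characteristic polynomial of the displayed matrix gives
  det(λ I - A) = p(λ) = λ^3 + (5)λ^2 + (6)λ + (0).
Solving p(λ) = 0 yields eigenvalues ≈ -3, -2, 0. (A is shown rounded to 4 decimals, so these recover the underlying integer eigenvalues to within that precision.)
Verification: the trace of A = -5 equals the sum of eigenvalues -5, and det(A) ≈ -0.0005 matches the eigenvalue product 0.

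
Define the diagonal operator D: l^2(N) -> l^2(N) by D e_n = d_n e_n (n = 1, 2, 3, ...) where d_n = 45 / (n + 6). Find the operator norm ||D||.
||D|| = 45/7 (attained at n = 1)

For D diagonal, ||D|| = sup_n |d_n| = sup_n 45/(n + 6). This is positive and strictly decreasing in n, so the supremum is attained at n = 1: d_1 = 45/(1 + 6) = 45/7. Hence ||D|| = 45/7.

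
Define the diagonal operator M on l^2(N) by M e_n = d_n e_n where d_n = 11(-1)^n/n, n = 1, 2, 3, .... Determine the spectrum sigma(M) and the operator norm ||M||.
sigma(M) = {11(-1)^n/n : n ≥ 1} ∪ {0}; ||M|| = 11

A bounded diagonal operator on l^2 with diagonal entries d_n has spectrum equal to the closure of {d_n : n ≥ 1}: every d_n is an eigenvalue (with eigenvector e_n), so {d_n} ⊂ sigma(M); the spectrum is closed, so its closure is too; and for lambda not in the closure, (M - lambda I) has bounded inverse (the diagonal entries 1/(d_n - lambda) are bounded). For our sequence d_n = 11(-1)^n/n, n = 1, 2, 3, ...:
  - {d_n} = {11(-1)^n/n : n ≥ 1}; the only limit point is 0
  - closure = {11(-1)^n/n : n ≥ 1} ∪ {0}
For the norm: a diagonal operator has ||M|| = sup_n |d_n|. Here |d_n| = 11/n is decreasing, so sup_n |d_n| = |d_1| = 11. So ||M|| = 11.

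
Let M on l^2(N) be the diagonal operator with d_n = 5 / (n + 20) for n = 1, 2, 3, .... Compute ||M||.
||M|| = 5/21 (attained at n = 1)

For M diagonal, ||M|| = sup_n |d_n| = sup_n 5/(n + 20). This is positive and strictly decreasing in n, so the supremum is attained at n = 1: d_1 = 5/(1 + 20) = 5/21. Hence ||M|| = 5/21.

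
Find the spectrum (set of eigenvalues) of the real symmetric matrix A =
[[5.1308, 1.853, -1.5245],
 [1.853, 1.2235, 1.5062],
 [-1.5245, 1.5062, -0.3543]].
sigma(A) ≈ {-2, 2, 6}

A is real symmetric, so its spectrum consists of real eigenvalues. Expanding the characteristic polynomial of the displayed matrix gives
  det(λ I - A) = p(λ) = λ^3 + (-6)λ^2 + (-4)λ + (24).
Solving p(λ) = 0 yields eigenvalues ≈ -2, 2, 6. (A is shown rounded to 4 decimals, so these recover the underlying integer eigenvalues to within that precision.)
Verification: the trace of A = 6 equals the sum of eigenvalues 6, and det(A) ≈ -24.0008 matches the eigenvalue product -24.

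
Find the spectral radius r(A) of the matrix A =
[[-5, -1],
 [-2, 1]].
r(A) = (4 + sqrt(44))/2 ≈ 5.3166

The eigenvalues of A are the roots of its characteristic polynomial. With M = A (coefficients from the trace and determinant):
  p(λ) = det(λ I - M) = λ^2 + 4λ - 7.
For λ^2 + 4λ - 7 the discriminant is 44. It is nonnegative but not a perfect square, so the roots are real and irrational: λ = (-4 ± sqrt(44))/2 ≈ 1.3166, -5.3166.
Thus the eigenvalues (to 4 decimals) are 1.3166 (modulus 1.3166); -5.3166 (modulus 5.3166). The spectral radius is the largest modulus: r(A) = (4 + sqrt(44))/2 ≈ 5.3166. (Cross-check: r(A) ≤ ||A||_2 ≈ 5.4157; equality holds whenever A is normal, though it can also hold for some non-normal A.)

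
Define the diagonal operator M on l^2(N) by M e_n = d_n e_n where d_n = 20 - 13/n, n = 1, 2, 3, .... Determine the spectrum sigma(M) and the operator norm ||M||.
sigma(M) = {20 - 13/n : n ≥ 1} ∪ {20}; ||M|| = 20

A bounded diagonal operator on l^2 with diagonal entries d_n has spectrum equal to the closure of {d_n : n ≥ 1}: every d_n is an eigenvalue (with eigenvector e_n), so {d_n} ⊂ sigma(M); the spectrum is closed, so its closure is too; and for lambda not in the closure, (M - lambda I) has bounded inverse (the diagonal entries 1/(d_n - lambda) are bounded). For our sequence d_n = 20 - 13/n, n = 1, 2, 3, ...:
  - {d_n} = {20 - 13/n : n ≥ 1}; the only limit point is 20
  - closure = {20 - 13/n : n ≥ 1} ∪ {20}
For the norm: a diagonal operator has ||M|| = sup_n |d_n|. Here d_n = 20 - 13/n increases monotonically from d_1 = 7 toward 20, with all terms in [7, 20); so sup_n |d_n| = 20 (the supremum is the limit, not attained). So ||M|| = 20.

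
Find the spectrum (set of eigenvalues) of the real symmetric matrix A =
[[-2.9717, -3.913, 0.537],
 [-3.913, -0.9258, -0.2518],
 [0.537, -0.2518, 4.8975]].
sigma(A) ≈ {-6, 2, 5}

A is real symmetric, so its spectrum consists of real eigenvalues. Expanding the characteristic polynomial of the displayed matrix gives
  det(λ I - A) = p(λ) = λ^3 + (-1)λ^2 + (-32)λ + (60).
Solving p(λ) = 0 yields eigenvalues ≈ -6, 2, 5. (A is shown rounded to 4 decimals, so these recover the underlying integer eigenvalues to within that precision.)
Verification: the trace of A = 1 equals the sum of eigenvalues 1, and det(A) ≈ -60.0008 matches the eigenvalue product -60.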